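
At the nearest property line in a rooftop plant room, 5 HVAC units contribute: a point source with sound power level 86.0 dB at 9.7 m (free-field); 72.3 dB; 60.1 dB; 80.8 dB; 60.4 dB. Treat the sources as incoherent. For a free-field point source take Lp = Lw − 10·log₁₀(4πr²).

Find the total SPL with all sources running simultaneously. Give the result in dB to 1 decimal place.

Source at 9.7 m: Lp = 86.0 − 10·log₁₀(4π·9.7²) = 86.0 − 10·log₁₀(1182.370) = 55.3 dB.
Converting to relative power and adding: 10^(55.3/10) + 10^(72.3/10) + 10^(60.1/10) + 10^(80.8/10) + 10^(60.4/10) = 1.397e+08.
Back to dB: 10·log₁₀ Σ = 81.5 dB.

81.5 dB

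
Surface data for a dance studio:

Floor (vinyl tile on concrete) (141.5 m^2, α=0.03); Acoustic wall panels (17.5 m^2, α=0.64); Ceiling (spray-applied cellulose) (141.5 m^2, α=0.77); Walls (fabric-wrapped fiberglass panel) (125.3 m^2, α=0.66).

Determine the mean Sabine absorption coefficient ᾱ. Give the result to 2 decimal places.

0.49

S = Σ Sᵢ = 141.5 + 17.5 + 141.5 + 125.3 = 425.8 m^2.
Weighted sum Σ Sα = 207.098.
ᾱ = 207.098 / 425.8 = 0.49.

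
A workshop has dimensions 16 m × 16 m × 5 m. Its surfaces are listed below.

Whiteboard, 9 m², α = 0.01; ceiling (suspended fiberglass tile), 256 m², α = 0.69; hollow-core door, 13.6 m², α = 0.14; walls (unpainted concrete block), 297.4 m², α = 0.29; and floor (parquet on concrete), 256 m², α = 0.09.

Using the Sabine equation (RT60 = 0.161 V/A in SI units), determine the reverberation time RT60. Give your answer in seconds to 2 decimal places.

0.72 s

A = Σ Sᵢαᵢ = 9×0.01 + 256×0.69 + 13.6×0.14 + 297.4×0.29 + 256×0.09 = 287.920 sabins.
Volume V = 16 × 16 × 5 = 1280 m³.
Sabine: RT60 = 0.161 × 1280 / 287.920 = 0.72 s.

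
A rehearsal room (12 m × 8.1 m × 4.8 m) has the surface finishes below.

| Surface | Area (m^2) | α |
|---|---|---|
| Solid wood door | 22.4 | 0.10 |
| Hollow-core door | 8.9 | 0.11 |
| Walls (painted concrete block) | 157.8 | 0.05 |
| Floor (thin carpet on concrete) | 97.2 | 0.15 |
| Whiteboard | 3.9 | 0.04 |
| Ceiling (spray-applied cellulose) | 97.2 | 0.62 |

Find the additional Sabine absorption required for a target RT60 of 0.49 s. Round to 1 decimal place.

67.2 sabins

Equivalent absorption area: A₁ = 22.4×0.10 + 8.9×0.11 + 157.8×0.05 + 97.2×0.15 + 3.9×0.04 + 97.2×0.62 = 86.109 m^2.
V = 466.56 m³. Required absorption A₂ = 0.161 × 466.56 / 0.49 = 153.298 sabins.
Shortfall: 153.298 − 86.109 = 67.2 sabins.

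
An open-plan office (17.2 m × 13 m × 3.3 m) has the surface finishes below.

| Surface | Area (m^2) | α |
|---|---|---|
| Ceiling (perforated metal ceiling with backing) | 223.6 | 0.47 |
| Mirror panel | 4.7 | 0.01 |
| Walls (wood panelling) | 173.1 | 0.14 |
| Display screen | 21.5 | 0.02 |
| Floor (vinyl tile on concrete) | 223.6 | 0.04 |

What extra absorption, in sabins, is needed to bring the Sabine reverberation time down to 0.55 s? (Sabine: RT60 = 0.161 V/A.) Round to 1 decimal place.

A₁ = Σ Sᵢαᵢ = 223.6·0.47 + 4.7·0.01 + 173.1·0.14 + 21.5·0.02 + 223.6·0.04 = 138.747 sabins.
V = 737.88 m³. Required absorption A₂ = 0.161 × 737.88 / 0.55 = 215.998 sabins.
Shortfall: 215.998 − 138.747 = 77.3 sabins.

77.3 sabins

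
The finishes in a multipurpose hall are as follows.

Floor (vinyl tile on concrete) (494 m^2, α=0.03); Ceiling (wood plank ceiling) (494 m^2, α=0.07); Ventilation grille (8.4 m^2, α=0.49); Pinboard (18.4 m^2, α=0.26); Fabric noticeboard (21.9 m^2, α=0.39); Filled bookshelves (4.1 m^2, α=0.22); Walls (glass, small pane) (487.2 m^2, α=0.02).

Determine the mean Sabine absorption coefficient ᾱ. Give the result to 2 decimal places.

0.05

S = Σ Sᵢ = 494 + 494 + 8.4 + 18.4 + 21.9 + 4.1 + 487.2 = 1528.0 m^2.
Weighted sum Σ Sα = 77.487.
ᾱ = 77.487 / 1528.0 = 0.05.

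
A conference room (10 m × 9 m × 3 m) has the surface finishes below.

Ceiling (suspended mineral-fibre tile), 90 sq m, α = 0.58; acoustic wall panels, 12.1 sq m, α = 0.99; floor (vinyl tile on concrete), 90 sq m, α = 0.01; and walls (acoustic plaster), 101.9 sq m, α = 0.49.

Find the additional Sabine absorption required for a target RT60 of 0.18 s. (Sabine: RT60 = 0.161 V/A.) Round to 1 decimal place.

126.5 sabins

Equivalent absorption area: A₁ = 90×0.58 + 12.1×0.99 + 90×0.01 + 101.9×0.49 = 115.010 sq m.
For T = 0.18 s, need A₂ = 0.161·V/T = 0.161·270/0.18 = 241.500 sabins.
Additional absorption ΔA = 241.500 − 115.010 = 126.5 sabins.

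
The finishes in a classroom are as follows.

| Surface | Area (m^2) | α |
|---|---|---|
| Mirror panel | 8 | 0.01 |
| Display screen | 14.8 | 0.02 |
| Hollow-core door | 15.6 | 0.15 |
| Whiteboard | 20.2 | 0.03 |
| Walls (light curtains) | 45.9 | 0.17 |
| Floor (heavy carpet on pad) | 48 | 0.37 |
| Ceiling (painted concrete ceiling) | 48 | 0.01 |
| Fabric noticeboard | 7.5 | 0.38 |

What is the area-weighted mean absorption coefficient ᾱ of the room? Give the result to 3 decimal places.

0.155

S = Σ Sᵢ = 8 + 14.8 + 15.6 + 20.2 + 45.9 + 48 + 48 + 7.5 = 208.0 m^2.
Weighted sum Σ Sα = 32.215.
ᾱ = 32.215 / 208.0 = 0.155.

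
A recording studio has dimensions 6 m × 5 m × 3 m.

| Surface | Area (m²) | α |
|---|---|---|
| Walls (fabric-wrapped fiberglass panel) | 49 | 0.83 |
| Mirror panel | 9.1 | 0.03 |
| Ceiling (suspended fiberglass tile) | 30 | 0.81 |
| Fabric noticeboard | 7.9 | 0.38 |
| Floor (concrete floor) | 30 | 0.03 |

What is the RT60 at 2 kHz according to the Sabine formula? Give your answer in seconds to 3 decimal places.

0.210 seconds

A = Σ Sᵢαᵢ = 49×0.83 + 9.1×0.03 + 30×0.81 + 7.9×0.38 + 30×0.03 = 69.145 sabins.
V = 6·5·3 = 90 m³.
T = 0.161 V/A = 0.161·90/69.145 = 0.210 s.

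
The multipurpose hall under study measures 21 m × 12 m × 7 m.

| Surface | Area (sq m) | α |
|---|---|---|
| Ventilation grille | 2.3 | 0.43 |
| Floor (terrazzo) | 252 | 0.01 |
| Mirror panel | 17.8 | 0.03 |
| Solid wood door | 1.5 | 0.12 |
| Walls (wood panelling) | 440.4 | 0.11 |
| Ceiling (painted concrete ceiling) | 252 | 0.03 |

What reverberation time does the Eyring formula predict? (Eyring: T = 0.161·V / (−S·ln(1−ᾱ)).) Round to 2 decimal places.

Total surface area S = 2.3 + 252 + 17.8 + 1.5 + 440.4 + 252 = 966.0 sq m.
Absorption A = 2.3·0.43 + 252·0.01 + 17.8·0.03 + 1.5·0.12 + 440.4·0.11 + 252·0.03 = 60.227 sabins.
ᾱ = 60.227 / 966.0 = 0.0623.
−S·ln(1−ᾱ) = −966.0 × ln(1 − 0.0623) = 62.138.
V = 21 × 12 × 7 = 1764 m³.
T = 0.161·V/[−S·ln(1−ᾱ)] = 0.161·1764/62.138 = 4.57 s.

4.57 s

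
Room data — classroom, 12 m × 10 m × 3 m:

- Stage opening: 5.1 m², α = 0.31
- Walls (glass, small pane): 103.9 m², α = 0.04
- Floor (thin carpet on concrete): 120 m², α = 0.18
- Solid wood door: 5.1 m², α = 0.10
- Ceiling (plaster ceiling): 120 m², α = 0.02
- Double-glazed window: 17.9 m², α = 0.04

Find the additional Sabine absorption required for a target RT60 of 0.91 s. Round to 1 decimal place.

Summing Sᵢαᵢ: 1.581 + 4.156 + 21.600 + 0.510 + 2.400 + 0.716 → A₁ = 30.963 sabins.
V = 360 m³. Required absorption A₂ = 0.161 × 360 / 0.91 = 63.692 sabins.
ΔA = A₂ − A₁ = 63.692 − 30.963 = 32.7 sabins.

32.7 sabins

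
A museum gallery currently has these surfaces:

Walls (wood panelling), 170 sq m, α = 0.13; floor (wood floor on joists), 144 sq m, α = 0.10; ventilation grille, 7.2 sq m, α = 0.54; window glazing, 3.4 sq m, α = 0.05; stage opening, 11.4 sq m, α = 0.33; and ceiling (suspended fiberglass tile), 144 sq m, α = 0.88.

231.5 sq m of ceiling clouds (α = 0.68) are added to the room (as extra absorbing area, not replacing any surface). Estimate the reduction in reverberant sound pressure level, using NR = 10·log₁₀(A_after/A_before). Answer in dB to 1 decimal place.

2.8 dB

Summing Sᵢαᵢ: 22.100 + 14.400 + 3.888 + 0.170 + 3.762 + 126.720 → A_before = 171.040 sabins.
Added absorption = 231.5 × 0.68 = 157.420 sabins.
A_after = 171.040 + 157.420 = 328.460 sabins.
Reduction = 10 log₁₀(A_after/A_before) = 10 log₁₀(1.9204) = 2.8 dB.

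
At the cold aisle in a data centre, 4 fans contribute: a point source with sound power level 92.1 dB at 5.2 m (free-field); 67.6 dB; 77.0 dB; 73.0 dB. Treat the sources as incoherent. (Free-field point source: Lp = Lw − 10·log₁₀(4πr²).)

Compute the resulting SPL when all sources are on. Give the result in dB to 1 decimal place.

Source at 5.2 m: Lp = 92.1 − 10·log₁₀(4π·5.2²) = 92.1 − 10·log₁₀(339.795) = 66.8 dB.
Sum in the linear (power) domain: Σ 10^(Lᵢ/10) = 10^(66.8/10) + 10^(67.6/10) + 10^(77.0/10) + 10^(73.0/10) = 8.061e+07.
Combined level = 10 log₁₀(8.061e+07) = 79.1 dB.

79.1 dB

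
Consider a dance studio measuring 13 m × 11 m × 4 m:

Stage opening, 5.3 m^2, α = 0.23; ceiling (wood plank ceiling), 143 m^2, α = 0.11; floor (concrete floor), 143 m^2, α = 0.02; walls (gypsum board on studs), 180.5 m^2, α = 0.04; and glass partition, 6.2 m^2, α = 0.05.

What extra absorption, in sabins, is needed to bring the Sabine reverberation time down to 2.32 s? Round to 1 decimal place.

A₁ = Σ Sᵢαᵢ = 5.3·0.23 + 143·0.11 + 143·0.02 + 180.5·0.04 + 6.2·0.05 = 27.339 sabins.
V = 572 m³. Required absorption A₂ = 0.161 × 572 / 2.32 = 39.695 sabins.
Additional absorption ΔA = 39.695 − 27.339 = 12.4 sabins.

12.4 sabins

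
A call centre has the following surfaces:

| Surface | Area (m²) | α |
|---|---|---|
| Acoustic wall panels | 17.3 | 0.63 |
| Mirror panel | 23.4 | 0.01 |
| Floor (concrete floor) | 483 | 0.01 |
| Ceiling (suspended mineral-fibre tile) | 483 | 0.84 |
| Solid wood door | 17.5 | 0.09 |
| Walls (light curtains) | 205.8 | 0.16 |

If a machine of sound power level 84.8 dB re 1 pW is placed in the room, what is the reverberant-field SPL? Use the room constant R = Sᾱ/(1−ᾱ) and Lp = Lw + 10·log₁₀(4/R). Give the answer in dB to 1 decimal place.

A = 456.186 sabins; S = 1230.0 m².
ᾱ = 0.3709, so room constant R = A/(1−ᾱ) = 725.141 m².
Lp = 84.8 + 10·log₁₀(4/725.141) = 84.8 + (-22.58) = 62.2 dB.

62.2 dB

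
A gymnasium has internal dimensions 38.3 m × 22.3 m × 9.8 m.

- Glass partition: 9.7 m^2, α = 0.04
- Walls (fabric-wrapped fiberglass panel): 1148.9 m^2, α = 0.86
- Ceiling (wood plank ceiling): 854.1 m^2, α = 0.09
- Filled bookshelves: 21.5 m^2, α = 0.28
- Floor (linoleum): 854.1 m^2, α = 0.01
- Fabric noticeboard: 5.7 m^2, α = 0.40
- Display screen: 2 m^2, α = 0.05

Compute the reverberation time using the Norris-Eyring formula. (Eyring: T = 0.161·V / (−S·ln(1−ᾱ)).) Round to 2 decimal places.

Total surface area S = 9.7 + 1148.9 + 854.1 + 21.5 + 854.1 + 5.7 + 2 = 2896.0 m^2.
Σ(Sᵢαᵢ) = 9.7×0.04 + 1148.9×0.86 + 854.1×0.09 + 21.5×0.28 + 854.1×0.01 + 5.7×0.40 + 2×0.05 = 1082.252.
ᾱ = 1082.252 / 2896.0 = 0.3737.
−S·ln(1−ᾱ) = −2896.0 × ln(1 − 0.3737) = 1355.113.
V = 38.3 × 22.3 × 9.8 = 8370.082 m³.
RT60 = 0.161 × 8370.082 / 1355.113 = 0.99 s.

0.99 s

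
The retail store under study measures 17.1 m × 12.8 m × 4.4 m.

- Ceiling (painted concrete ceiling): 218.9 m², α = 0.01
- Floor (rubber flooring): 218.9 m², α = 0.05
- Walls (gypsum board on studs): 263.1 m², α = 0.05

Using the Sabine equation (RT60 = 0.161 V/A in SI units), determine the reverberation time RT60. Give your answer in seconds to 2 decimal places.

5.90 s

A = Σ Sᵢαᵢ = 218.9·0.01 + 218.9·0.05 + 263.1·0.05 = 26.289 sabins.
Room volume: 963.072 m³.
T = 0.161 V/A = 0.161·963.072/26.289 = 5.90 s.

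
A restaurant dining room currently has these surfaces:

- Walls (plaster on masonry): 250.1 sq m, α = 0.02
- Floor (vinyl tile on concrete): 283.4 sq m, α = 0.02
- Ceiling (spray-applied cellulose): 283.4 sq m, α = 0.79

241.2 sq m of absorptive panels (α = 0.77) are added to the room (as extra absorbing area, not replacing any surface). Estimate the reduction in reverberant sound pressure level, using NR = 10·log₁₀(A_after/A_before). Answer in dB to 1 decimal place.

2.5 dB

Total absorption A_before = 250.1×0.02 + 283.4×0.02 + 283.4×0.79
  = 5.002 + 5.668 + 223.886 = 234.556 sq m sabins.
Added absorption = 241.2 × 0.77 = 185.724 sabins.
A_after = 234.556 + 185.724 = 420.280 sabins.
Reduction = 10 log₁₀(A_after/A_before) = 10 log₁₀(1.7918) = 2.5 dB.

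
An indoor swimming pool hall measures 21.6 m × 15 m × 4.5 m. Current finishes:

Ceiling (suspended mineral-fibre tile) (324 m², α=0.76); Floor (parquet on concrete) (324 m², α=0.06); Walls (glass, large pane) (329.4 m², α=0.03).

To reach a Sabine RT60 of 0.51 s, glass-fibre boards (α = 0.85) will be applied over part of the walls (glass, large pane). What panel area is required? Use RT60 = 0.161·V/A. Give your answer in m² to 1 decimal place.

225.3

Summing Sᵢαᵢ: 246.240 + 19.440 + 9.882 → A₁ = 275.562 sabins.
V = 1458 m³. Target absorption A₂ = 0.161 × 1458 / 0.51 = 460.271 sabins.
ΔA needed = 460.271 − 275.562 = 184.709 sabins.
Net gain per m²: Δα = 0.85 − 0.03 = 0.82.
Area = ΔA/Δα = 184.709/0.82 = 225.3 m².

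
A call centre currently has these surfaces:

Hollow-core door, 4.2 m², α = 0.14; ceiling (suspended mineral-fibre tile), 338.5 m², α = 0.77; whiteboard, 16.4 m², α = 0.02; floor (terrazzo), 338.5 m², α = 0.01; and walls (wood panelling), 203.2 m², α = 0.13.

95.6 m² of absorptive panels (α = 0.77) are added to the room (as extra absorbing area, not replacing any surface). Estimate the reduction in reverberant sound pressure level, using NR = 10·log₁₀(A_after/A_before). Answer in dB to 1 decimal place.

Total absorption A_before = 4.2·0.14 + 338.5·0.77 + 16.4·0.02 + 338.5·0.01 + 203.2·0.13
  = 0.588 + 260.645 + 0.328 + 3.385 + 26.416 = 291.362 m² sabins.
Treatment contributes 95.6·0.77 = 73.612 sabins.
A_after = 291.362 + 73.612 = 364.974 sabins.
NR = 10·log₁₀(364.974/291.362) = 1.0 dB.

1.0 dB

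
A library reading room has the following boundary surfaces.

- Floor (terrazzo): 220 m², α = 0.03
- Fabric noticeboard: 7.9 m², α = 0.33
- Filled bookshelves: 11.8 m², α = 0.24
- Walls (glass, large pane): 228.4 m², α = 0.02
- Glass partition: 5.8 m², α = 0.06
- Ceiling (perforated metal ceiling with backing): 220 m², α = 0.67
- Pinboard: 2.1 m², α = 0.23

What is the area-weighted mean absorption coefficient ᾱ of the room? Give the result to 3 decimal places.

S = Σ Sᵢ = 220 + 7.9 + 11.8 + 228.4 + 5.8 + 220 + 2.1 = 696.0 m².
Weighted sum Σ Sα = 164.838.
ᾱ = 164.838 / 696.0 = 0.237.

0.237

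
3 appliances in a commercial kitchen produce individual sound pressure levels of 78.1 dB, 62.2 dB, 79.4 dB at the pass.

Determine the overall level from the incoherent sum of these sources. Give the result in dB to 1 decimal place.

Converting to relative power and adding: 10^(78.1/10) + 10^(62.2/10) + 10^(79.4/10) = 1.533e+08.
Back to dB: 10·log₁₀ Σ = 81.9 dB.

81.9 dB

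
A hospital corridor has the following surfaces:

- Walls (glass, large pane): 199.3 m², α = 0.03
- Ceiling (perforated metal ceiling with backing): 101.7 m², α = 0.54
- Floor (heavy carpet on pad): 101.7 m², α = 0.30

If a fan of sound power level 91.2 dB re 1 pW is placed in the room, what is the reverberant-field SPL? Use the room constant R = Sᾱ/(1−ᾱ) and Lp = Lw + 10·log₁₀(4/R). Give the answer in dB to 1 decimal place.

Σ(Sᵢαᵢ) = 199.3·0.03 + 101.7·0.54 + 101.7·0.30 = 91.407; total area S = 402.7 m².
ᾱ = 0.2270, so room constant R = A/(1−ᾱ) = 118.250 m².
Lp = 91.2 + 10·log₁₀(4/118.250) = 91.2 + (-14.71) = 76.5 dB.

76.5 dB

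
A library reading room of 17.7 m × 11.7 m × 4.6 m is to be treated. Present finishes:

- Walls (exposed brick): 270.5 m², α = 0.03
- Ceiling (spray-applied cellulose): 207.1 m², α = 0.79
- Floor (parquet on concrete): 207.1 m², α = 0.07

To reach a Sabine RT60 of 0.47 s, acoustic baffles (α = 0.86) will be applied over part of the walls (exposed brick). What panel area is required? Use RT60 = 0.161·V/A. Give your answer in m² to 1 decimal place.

168.8

A₁ = Σ Sᵢαᵢ = 270.5*0.03 + 207.1*0.79 + 207.1*0.07 = 186.221 sabins.
Required A₂ = 0.161·952.614/0.47 = 326.321 sabins.
Absorption to add: 326.321 − 186.221 = 140.100 sabins.
Net gain per m²: Δα = 0.86 − 0.03 = 0.83.
Panel area = 140.100 / 0.83 = 168.8 m².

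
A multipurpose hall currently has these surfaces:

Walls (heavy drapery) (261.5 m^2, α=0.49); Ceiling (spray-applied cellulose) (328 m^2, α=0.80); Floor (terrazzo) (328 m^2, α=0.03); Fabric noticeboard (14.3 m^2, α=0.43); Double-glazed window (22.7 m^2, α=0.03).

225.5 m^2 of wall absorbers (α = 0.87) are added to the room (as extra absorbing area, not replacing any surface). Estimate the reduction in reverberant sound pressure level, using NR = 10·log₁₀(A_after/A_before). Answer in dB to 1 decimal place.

1.7 dB

Total absorption A_before = 261.5·0.49 + 328·0.80 + 328·0.03 + 14.3·0.43 + 22.7·0.03
  = 128.135 + 262.400 + 9.840 + 6.149 + 0.681 = 407.205 m^2 sabins.
Added absorption = 225.5 × 0.87 = 196.185 sabins.
A_after = 407.205 + 196.185 = 603.390 sabins.
Reduction = 10 log₁₀(A_after/A_before) = 10 log₁₀(1.4818) = 1.7 dB.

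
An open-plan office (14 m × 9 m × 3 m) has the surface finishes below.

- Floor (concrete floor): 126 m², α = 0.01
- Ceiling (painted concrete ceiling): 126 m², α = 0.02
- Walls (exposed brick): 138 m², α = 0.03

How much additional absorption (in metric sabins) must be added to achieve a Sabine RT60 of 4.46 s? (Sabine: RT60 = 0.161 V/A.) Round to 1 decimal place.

A₁ = Σ Sᵢαᵢ = 126·0.01 + 126·0.02 + 138·0.03 = 7.920 sabins.
V = 378 m³. Required absorption A₂ = 0.161 × 378 / 4.46 = 13.645 sabins.
Additional absorption ΔA = 13.645 − 7.920 = 5.7 sabins.

5.7 sabins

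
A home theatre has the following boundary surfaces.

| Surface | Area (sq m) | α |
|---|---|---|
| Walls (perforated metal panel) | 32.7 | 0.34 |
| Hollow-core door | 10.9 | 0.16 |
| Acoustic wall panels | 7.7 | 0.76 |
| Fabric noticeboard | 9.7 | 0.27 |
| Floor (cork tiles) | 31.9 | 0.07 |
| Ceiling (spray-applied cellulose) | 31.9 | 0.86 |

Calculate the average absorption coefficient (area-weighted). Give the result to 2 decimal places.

S = Σ Sᵢ = 32.7 + 10.9 + 7.7 + 9.7 + 31.9 + 31.9 = 124.8 sq m.
Weighted sum Σ Sα = 51.000.
ᾱ = 51.000 / 124.8 = 0.41.

0.41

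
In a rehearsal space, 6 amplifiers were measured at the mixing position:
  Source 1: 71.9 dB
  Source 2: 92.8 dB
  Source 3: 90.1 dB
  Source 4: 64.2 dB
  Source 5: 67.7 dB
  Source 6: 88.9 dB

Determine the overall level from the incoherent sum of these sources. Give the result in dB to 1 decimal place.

Converting to relative power and adding: 10^(71.9/10) + 10^(92.8/10) + 10^(90.1/10) + 10^(64.2/10) + 10^(67.7/10) + 10^(88.9/10) = 3.729e+09.
L_total = 10·log₁₀(3.729e+09) = 95.7 dB.

95.7 dB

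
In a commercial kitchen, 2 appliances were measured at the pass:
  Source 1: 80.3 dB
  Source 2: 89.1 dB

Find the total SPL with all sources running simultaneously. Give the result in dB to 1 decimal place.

Σ 10^(Lᵢ/10) = 9.2e+08.
Combined level = 10 log₁₀(9.2e+08) = 89.6 dB.

89.6 dB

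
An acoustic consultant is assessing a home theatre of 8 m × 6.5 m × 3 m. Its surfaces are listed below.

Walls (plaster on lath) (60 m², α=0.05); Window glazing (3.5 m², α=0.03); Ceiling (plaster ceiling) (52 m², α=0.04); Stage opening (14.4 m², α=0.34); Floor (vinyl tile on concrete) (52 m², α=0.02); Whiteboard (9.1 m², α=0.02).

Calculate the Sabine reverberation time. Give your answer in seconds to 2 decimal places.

2.22 sec

Total absorption A = 60*0.05 + 3.5*0.03 + 52*0.04 + 14.4*0.34 + 52*0.02 + 9.1*0.02
  = 3.000 + 0.105 + 2.080 + 4.896 + 1.040 + 0.182 = 11.303 m² sabins.
V = 8·6.5·3 = 156 m³.
T = 0.161 V/A = 0.161·156/11.303 = 2.22 s.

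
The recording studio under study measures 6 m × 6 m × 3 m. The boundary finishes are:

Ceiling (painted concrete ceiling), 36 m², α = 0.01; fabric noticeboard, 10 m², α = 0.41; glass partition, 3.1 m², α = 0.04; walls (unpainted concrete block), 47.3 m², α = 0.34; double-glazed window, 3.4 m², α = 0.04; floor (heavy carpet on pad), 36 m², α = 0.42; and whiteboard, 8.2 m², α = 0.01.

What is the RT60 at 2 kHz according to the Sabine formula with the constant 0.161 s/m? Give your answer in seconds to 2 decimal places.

A = Σ Sᵢαᵢ = 36·0.01 + 10·0.41 + 3.1·0.04 + 47.3·0.34 + 3.4·0.04 + 36·0.42 + 8.2·0.01 = 36.004 sabins.
Room volume: 108 m³.
RT60 = 0.161 · V / A = 0.161 × 108 / 36.004 = 0.48 s.

0.48 seconds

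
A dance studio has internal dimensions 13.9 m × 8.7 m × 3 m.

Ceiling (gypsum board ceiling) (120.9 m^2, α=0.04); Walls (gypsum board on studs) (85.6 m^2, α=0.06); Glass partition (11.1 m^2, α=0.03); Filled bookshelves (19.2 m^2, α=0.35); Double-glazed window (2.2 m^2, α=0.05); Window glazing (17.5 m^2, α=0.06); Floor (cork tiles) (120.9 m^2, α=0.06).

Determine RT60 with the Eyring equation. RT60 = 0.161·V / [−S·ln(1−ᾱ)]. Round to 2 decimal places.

2.22 s

Total surface area S = 120.9 + 85.6 + 11.1 + 19.2 + 2.2 + 17.5 + 120.9 = 377.4 m^2.
Σ(Sᵢαᵢ) = 120.9×0.04 + 85.6×0.06 + 11.1×0.03 + 19.2×0.35 + 2.2×0.05 + 17.5×0.06 + 120.9×0.06 = 25.439.
ᾱ = 25.439 / 377.4 = 0.0674.
−S·ln(1−ᾱ) = −377.4 × ln(1 − 0.0674) = 26.335.
V = 13.9 × 8.7 × 3 = 362.79 m³.
RT60 = 0.161 × 362.79 / 26.335 = 2.22 s.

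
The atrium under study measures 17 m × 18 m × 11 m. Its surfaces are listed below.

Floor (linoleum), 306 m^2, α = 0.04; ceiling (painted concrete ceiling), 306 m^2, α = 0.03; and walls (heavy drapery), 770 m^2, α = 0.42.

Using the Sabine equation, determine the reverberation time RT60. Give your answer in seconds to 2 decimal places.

1.57 sec

Total absorption A = 306·0.04 + 306·0.03 + 770·0.42
  = 12.240 + 9.180 + 323.400 = 344.820 m^2 sabins.
Room volume: 3366 m³.
RT60 = 0.161 · V / A = 0.161 × 3366 / 344.820 = 1.57 s.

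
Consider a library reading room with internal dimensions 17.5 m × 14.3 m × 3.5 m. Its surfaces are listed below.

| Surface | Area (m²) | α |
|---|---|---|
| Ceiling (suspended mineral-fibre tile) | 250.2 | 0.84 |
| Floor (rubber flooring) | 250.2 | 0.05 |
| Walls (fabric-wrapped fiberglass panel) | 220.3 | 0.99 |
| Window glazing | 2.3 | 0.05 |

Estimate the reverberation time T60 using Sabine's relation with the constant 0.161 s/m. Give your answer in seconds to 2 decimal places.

Total absorption A = 250.2·0.84 + 250.2·0.05 + 220.3·0.99 + 2.3·0.05
  = 210.168 + 12.510 + 218.097 + 0.115 = 440.890 m² sabins.
Volume V = 17.5 × 14.3 × 3.5 = 875.875 m³.
RT60 = 0.161 · V / A = 0.161 × 875.875 / 440.890 = 0.32 s.

0.32 seconds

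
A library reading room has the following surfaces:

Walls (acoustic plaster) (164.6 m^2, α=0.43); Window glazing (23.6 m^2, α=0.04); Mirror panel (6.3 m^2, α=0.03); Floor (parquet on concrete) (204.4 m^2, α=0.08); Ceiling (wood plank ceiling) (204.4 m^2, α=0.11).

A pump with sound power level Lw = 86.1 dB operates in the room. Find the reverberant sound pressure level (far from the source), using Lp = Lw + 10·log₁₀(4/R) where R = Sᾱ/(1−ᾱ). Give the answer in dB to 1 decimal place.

70.8 dB

A = 110.747 sabins; S = 603.3 m^2.
ᾱ = 0.1836, so room constant R = A/(1−ᾱ) = 135.653 m^2.
Lp = Lw + 10 log₁₀(4/R) = 86.1 -15.30 = 70.8 dB.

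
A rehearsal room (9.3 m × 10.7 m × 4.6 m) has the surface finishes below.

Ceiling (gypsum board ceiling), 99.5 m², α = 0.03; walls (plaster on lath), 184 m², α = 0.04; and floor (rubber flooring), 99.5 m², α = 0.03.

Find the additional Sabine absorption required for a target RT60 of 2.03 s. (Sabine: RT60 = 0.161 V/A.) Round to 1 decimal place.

Summing Sᵢαᵢ: 2.985 + 7.360 + 2.985 → A₁ = 13.330 sabins.
V = 457.746 m³. Required absorption A₂ = 0.161 × 457.746 / 2.03 = 36.304 sabins.
Shortfall: 36.304 − 13.330 = 23.0 sabins.

23.0 sabins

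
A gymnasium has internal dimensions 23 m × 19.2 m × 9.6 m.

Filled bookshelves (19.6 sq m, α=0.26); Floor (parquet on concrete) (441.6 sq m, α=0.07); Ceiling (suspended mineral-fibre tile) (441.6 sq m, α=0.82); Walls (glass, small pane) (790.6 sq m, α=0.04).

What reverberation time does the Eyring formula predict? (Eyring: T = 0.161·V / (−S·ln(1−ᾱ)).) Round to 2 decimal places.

1.38 seconds

Total surface area S = 19.6 + 441.6 + 441.6 + 790.6 = 1693.4 sq m.
Absorption A = 19.6·0.26 + 441.6·0.07 + 441.6·0.82 + 790.6·0.04 = 429.744 sabins.
Mean coefficient ᾱ = A/S = 0.2538.
Eyring denominator: −S ln(1−ᾱ) = 495.763.
V = 23 × 19.2 × 9.6 = 4239.36 m³.
T = 0.161·V/[−S·ln(1−ᾱ)] = 0.161·4239.36/495.763 = 1.38 s.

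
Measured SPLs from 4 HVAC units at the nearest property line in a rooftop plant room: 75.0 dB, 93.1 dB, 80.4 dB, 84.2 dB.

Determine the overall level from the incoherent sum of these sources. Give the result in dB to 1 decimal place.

93.9 dB

Converting to relative power and adding: 10^(75.0/10) + 10^(93.1/10) + 10^(80.4/10) + 10^(84.2/10) = 2.446e+09.
Combined level = 10 log₁₀(2.446e+09) = 93.9 dB.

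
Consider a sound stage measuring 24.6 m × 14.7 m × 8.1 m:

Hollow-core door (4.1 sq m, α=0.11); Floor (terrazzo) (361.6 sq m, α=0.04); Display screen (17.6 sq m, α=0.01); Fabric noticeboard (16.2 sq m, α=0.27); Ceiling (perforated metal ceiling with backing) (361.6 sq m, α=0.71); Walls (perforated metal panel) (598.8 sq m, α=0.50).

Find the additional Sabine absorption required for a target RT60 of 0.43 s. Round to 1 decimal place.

Equivalent absorption area: A₁ = 4.1·0.11 + 361.6·0.04 + 17.6·0.01 + 16.2·0.27 + 361.6·0.71 + 598.8·0.50 = 575.601 sq m.
V = 2929.122 m³. Required absorption A₂ = 0.161 × 2929.122 / 0.43 = 1096.718 sabins.
ΔA = A₂ − A₁ = 1096.718 − 575.601 = 521.1 sabins.

521.1 sabins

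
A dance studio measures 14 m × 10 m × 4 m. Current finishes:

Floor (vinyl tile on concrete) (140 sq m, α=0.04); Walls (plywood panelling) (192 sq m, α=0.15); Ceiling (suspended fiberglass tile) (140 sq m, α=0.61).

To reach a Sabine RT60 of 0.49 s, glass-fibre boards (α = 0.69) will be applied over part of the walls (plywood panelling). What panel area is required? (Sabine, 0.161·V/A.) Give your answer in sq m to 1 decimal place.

A₁ = Σ Sᵢαᵢ = 140·0.04 + 192·0.15 + 140·0.61 = 119.800 sabins.
Required A₂ = 0.161·560/0.49 = 184.000 sabins.
Absorption to add: 184.000 − 119.800 = 64.200 sabins.
Each sq m of panel replacing the walls (plywood panelling) adds (0.69 − 0.15) = 0.54 sabins.
Area = ΔA/Δα = 64.200/0.54 = 118.9 sq m.

118.9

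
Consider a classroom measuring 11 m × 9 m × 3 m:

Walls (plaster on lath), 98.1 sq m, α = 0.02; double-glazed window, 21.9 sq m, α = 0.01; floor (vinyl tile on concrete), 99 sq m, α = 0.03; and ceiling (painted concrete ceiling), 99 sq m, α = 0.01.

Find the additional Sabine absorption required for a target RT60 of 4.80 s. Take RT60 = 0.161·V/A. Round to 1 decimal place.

Summing Sᵢαᵢ: 1.962 + 0.219 + 2.970 + 0.990 → A₁ = 6.141 sabins.
V = 297 m³. Required absorption A₂ = 0.161 × 297 / 4.80 = 9.962 sabins.
Additional absorption ΔA = 9.962 − 6.141 = 3.8 sabins.

3.8 sabins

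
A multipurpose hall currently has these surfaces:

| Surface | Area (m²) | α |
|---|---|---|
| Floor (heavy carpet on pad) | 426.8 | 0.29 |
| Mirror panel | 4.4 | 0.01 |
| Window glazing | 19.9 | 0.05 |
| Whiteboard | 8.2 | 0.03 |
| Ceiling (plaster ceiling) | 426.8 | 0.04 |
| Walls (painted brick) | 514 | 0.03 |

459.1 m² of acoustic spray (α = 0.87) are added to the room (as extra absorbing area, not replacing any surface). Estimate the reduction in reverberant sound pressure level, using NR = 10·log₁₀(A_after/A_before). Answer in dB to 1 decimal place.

Summing Sᵢαᵢ: 123.772 + 0.044 + 0.995 + 0.246 + 17.072 + 15.420 → A_before = 157.549 sabins.
Treatment contributes 459.1·0.87 = 399.417 sabins.
A_after = 157.549 + 399.417 = 556.966 sabins.
NR = 10·log₁₀(556.966/157.549) = 5.5 dB.

5.5 dB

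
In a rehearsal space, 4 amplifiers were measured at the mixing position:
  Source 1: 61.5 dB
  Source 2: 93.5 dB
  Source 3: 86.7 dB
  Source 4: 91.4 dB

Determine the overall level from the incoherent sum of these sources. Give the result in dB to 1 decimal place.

96.1 dB

Converting to relative power and adding: 10^(61.5/10) + 10^(93.5/10) + 10^(86.7/10) + 10^(91.4/10) = 4.088e+09.
L_total = 10·log₁₀(4.088e+09) = 96.1 dB.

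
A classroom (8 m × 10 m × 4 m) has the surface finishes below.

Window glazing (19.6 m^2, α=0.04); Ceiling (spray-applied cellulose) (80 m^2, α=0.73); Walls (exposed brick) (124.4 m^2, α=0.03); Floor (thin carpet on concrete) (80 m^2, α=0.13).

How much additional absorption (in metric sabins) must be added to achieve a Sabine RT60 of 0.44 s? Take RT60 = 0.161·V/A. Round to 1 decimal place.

Total absorption A₁ = 19.6×0.04 + 80×0.73 + 124.4×0.03 + 80×0.13
  = 0.784 + 58.400 + 3.732 + 10.400 = 73.316 m^2 sabins.
Target A₂ = 0.161·320/0.44 = 117.091 sabins (V = 320 m³).
Shortfall: 117.091 − 73.316 = 43.8 sabins.

43.8 sabins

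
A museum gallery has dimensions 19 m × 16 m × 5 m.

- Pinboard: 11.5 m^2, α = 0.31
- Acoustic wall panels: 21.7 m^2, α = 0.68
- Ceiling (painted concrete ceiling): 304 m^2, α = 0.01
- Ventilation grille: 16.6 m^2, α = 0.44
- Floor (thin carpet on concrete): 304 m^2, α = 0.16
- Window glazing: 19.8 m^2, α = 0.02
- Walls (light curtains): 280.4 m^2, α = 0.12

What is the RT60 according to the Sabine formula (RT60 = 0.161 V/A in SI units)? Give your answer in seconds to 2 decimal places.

2.20 seconds

Equivalent absorption area: A = 11.5·0.31 + 21.7·0.68 + 304·0.01 + 16.6·0.44 + 304·0.16 + 19.8·0.02 + 280.4·0.12 = 111.349 m^2.
Room volume: 1520 m³.
Sabine: RT60 = 0.161 × 1520 / 111.349 = 2.20 s.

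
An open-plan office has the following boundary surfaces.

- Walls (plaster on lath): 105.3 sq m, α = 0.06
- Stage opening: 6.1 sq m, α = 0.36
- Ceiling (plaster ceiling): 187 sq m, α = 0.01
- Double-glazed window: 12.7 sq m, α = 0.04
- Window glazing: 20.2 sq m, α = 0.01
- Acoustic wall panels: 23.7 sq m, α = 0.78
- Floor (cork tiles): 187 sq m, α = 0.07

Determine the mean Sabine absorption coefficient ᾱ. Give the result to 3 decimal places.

Total surface area S = 542.0 sq m.
Weighted sum Σ Sα = 42.670.
ᾱ = A/S = 0.079.

0.079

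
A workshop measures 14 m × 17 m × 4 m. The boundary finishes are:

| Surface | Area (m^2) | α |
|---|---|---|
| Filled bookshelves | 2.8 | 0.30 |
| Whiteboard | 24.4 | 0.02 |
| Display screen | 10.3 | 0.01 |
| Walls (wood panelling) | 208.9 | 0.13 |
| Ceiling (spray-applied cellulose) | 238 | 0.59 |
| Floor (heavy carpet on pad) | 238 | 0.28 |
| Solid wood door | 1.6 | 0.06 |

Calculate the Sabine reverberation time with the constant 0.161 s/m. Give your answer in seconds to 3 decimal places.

A = Σ Sᵢαᵢ = 2.8×0.30 + 24.4×0.02 + 10.3×0.01 + 208.9×0.13 + 238×0.59 + 238×0.28 + 1.6×0.06 = 235.744 sabins.
V = 14·17·4 = 952 m³.
RT60 = 0.161 · V / A = 0.161 × 952 / 235.744 = 0.650 s.

0.650 s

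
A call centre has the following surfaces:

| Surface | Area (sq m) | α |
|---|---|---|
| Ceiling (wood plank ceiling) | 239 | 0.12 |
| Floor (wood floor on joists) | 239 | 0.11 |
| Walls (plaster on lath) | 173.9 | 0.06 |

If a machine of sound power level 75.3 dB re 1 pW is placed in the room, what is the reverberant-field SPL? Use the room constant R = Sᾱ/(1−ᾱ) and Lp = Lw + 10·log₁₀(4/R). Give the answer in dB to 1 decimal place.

62.7 dB

Σ(Sᵢαᵢ) = 239×0.12 + 239×0.11 + 173.9×0.06 = 65.404; total area S = 651.9 sq m.
ᾱ = 0.1003, so room constant R = A/(1−ᾱ) = 72.695 sq m.
Lp = Lw + 10 log₁₀(4/R) = 75.3 -12.59 = 62.7 dB.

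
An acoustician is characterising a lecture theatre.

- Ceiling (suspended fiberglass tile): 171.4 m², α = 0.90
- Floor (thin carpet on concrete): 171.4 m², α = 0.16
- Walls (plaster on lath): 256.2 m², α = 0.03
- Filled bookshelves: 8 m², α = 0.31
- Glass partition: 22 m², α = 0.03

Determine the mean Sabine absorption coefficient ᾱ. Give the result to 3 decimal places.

S = Σ Sᵢ = 171.4 + 171.4 + 256.2 + 8 + 22 = 629.0 m².
Σ(Sᵢαᵢ) = 171.4*0.90 + 171.4*0.16 + 256.2*0.03 + 8*0.31 + 22*0.03 = 192.510.
ᾱ = 192.510 / 629.0 = 0.306.

0.306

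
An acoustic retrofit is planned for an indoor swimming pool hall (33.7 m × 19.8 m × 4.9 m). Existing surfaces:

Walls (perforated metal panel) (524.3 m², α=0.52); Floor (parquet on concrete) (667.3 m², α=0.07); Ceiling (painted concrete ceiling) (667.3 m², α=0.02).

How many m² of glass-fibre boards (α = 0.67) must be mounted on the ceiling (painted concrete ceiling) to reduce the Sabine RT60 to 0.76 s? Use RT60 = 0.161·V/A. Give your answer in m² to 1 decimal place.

Equivalent absorption area: A₁ = 524.3*0.52 + 667.3*0.07 + 667.3*0.02 = 332.693 m².
Required A₂ = 0.161·3269.574/0.76 = 692.633 sabins.
Absorption to add: 692.633 − 332.693 = 359.940 sabins.
Each m² of panel replacing the ceiling (painted concrete ceiling) adds (0.67 − 0.02) = 0.65 sabins.
Panel area = 359.940 / 0.65 = 553.8 m².

553.8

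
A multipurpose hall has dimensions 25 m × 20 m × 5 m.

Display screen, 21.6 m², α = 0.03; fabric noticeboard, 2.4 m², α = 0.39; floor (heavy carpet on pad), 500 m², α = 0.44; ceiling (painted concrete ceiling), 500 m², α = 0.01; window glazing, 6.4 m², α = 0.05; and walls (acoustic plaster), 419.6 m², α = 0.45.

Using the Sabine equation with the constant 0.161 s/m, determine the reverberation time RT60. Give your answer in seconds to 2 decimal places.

Equivalent absorption area: A = 21.6·0.03 + 2.4·0.39 + 500·0.44 + 500·0.01 + 6.4·0.05 + 419.6·0.45 = 415.724 m².
Room volume: 2500 m³.
T = 0.161 V/A = 0.161·2500/415.724 = 0.97 s.

0.97 s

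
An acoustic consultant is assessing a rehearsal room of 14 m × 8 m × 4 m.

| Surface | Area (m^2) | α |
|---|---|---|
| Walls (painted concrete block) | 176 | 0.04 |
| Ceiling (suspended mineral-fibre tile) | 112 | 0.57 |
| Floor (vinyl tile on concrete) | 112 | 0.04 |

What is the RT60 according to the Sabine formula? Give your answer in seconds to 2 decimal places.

0.96 sec

Equivalent absorption area: A = 176·0.04 + 112·0.57 + 112·0.04 = 75.360 m^2.
Volume V = 14 × 8 × 4 = 448 m³.
RT60 = 0.161 · V / A = 0.161 × 448 / 75.360 = 0.96 s.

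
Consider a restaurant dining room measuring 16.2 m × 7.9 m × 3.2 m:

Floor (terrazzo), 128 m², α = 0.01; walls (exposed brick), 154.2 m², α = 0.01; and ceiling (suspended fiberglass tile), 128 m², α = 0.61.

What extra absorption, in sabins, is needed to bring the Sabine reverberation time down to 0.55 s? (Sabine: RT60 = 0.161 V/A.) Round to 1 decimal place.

39.0 sabins

Total absorption A₁ = 128×0.01 + 154.2×0.01 + 128×0.61
  = 1.280 + 1.542 + 78.080 = 80.902 m² sabins.
For T = 0.55 s, need A₂ = 0.161·V/T = 0.161·409.536/0.55 = 119.882 sabins.
Additional absorption ΔA = 119.882 − 80.902 = 39.0 sabins.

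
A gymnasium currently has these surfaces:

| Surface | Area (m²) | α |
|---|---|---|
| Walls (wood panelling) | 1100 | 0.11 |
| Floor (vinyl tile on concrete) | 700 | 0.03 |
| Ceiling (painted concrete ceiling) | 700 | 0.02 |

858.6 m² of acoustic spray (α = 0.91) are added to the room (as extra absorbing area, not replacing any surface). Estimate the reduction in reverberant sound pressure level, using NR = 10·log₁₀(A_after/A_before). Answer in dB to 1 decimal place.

Total absorption A_before = 1100×0.11 + 700×0.03 + 700×0.02
  = 121.000 + 21.000 + 14.000 = 156.000 m² sabins.
Added absorption = 858.6 × 0.91 = 781.326 sabins.
A_after = 156.000 + 781.326 = 937.326 sabins.
Reduction = 10 log₁₀(A_after/A_before) = 10 log₁₀(6.0085) = 7.8 dB.

7.8 dB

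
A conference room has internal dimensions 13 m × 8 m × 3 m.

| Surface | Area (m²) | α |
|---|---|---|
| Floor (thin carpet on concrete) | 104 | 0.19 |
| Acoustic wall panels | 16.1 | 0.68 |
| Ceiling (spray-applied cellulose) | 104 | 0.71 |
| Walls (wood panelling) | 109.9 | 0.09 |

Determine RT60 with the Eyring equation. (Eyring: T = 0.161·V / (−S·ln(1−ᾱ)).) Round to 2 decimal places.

S = Σ Sᵢ = 334.0 m².
Absorption A = 104×0.19 + 16.1×0.68 + 104×0.71 + 109.9×0.09 = 114.439 sabins.
Mean coefficient ᾱ = A/S = 0.3426.
−S·ln(1−ᾱ) = −334.0 × ln(1 − 0.3426) = 140.101.
V = 13 × 8 × 3 = 312 m³.
T = 0.161·V/[−S·ln(1−ᾱ)] = 0.161·312/140.101 = 0.36 s.

0.36 sec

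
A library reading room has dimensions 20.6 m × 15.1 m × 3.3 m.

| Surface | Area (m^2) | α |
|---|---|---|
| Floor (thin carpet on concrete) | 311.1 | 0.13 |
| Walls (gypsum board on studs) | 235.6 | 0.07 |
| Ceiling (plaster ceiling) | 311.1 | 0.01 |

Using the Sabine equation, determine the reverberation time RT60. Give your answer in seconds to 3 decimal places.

Total absorption A = 311.1×0.13 + 235.6×0.07 + 311.1×0.01
  = 40.443 + 16.492 + 3.111 = 60.046 m^2 sabins.
Room volume: 1026.498 m³.
RT60 = 0.161 · V / A = 0.161 × 1026.498 / 60.046 = 2.752 s.

2.752 s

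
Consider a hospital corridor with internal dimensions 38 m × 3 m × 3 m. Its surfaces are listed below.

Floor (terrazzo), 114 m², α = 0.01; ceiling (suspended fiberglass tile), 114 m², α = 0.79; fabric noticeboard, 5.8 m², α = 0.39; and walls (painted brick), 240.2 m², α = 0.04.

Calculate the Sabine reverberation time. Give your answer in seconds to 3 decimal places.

0.534 seconds

Equivalent absorption area: A = 114×0.01 + 114×0.79 + 5.8×0.39 + 240.2×0.04 = 103.070 m².
V = 38·3·3 = 342 m³.
RT60 = 0.161 · V / A = 0.161 × 342 / 103.070 = 0.534 s.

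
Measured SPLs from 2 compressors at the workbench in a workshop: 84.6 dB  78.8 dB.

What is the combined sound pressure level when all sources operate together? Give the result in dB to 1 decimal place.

Σ 10^(Lᵢ/10) = 3.643e+08.
Back to dB: 10·log₁₀ Σ = 85.6 dB.

85.6 dB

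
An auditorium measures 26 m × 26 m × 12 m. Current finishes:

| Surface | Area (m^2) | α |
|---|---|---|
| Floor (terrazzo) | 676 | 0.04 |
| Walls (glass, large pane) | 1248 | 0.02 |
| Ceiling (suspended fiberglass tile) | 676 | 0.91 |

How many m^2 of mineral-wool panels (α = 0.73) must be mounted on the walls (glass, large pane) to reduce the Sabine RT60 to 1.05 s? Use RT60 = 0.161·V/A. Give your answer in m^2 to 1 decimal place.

Summing Sᵢαᵢ: 27.040 + 24.960 + 615.160 → A₁ = 667.160 sabins.
V = 8112 m³. Target absorption A₂ = 0.161 × 8112 / 1.05 = 1243.840 sabins.
ΔA needed = 1243.840 − 667.160 = 576.680 sabins.
Each m^2 of panel replacing the walls (glass, large pane) adds (0.73 − 0.02) = 0.71 sabins.
Area = ΔA/Δα = 576.680/0.71 = 812.2 m^2.

812.2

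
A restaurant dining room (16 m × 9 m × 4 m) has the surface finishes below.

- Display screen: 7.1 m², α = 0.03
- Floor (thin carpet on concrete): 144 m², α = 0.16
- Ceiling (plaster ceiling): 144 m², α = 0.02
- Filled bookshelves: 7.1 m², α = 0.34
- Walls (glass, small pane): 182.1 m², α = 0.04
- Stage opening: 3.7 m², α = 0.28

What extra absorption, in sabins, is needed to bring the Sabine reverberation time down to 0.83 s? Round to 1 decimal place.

74.9 sabins

Equivalent absorption area: A₁ = 7.1*0.03 + 144*0.16 + 144*0.02 + 7.1*0.34 + 182.1*0.04 + 3.7*0.28 = 36.867 m².
V = 576 m³. Required absorption A₂ = 0.161 × 576 / 0.83 = 111.730 sabins.
Shortfall: 111.730 − 36.867 = 74.9 sabins.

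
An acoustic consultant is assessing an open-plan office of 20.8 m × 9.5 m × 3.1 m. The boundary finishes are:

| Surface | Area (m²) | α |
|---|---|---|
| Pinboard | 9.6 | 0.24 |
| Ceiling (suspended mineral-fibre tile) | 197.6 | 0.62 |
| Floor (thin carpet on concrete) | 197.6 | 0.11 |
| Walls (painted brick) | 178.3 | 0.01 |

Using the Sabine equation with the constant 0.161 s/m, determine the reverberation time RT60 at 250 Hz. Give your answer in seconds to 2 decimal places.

0.66 sec

Equivalent absorption area: A = 9.6·0.24 + 197.6·0.62 + 197.6·0.11 + 178.3·0.01 = 148.335 m².
Volume V = 20.8 × 9.5 × 3.1 = 612.56 m³.
T = 0.161 V/A = 0.161·612.56/148.335 = 0.66 s.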